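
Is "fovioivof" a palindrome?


Word: "fovioivof"
Reversed: "fovioivof"
Forward == Backward? fovioivof == fovioivof
Palindrome = Yes


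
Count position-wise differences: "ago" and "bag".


Comparing character by character (same length = 3):
  Pos 0: 'a' vs 'b' !=
  Pos 1: 'g' vs 'a' !=
  Pos 2: 'o' vs 'g' !=
Hamming distance = 3


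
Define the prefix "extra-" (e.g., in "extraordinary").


Prefix: extra-
Example: extraordinary (extra- + ordinary)
Meaning = beyond


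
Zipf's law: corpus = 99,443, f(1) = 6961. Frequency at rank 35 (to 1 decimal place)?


Zipf's law: f(r) = f(1) / r
f(1) = 6961
f(35) = 6961 / 35
= 198.9 occurrences


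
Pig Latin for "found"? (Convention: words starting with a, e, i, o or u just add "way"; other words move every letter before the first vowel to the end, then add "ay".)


Word: "found"
Starts with consonant(s) → move to end, add 'ay'
Consonant cluster: "f"
Pig Latin = "oundfay"


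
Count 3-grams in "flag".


Word: "flag" (length 4)
Number of 3-grams = length - 3 + 1 = 4 - 3 + 1
= 2


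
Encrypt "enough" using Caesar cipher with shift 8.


Word: "enough"
Shift: 8
Each letter → (letter + shift) mod 26:
  'e' (4) + 8 = 12 → 'm'
  'n' (13) + 8 = 21 → 'v'
  'o' (14) + 8 = 22 → 'w'
  'u' (20) + 8 = 2 → 'c'
  'g' (6) + 8 = 14 → 'o'
  'h' (7) + 8 = 15 → 'p'
Result = "mvwcop"


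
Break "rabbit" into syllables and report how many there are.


Word: "rabbit"
Syllable breakdown: rab | bit
Counting: 2 parts
= 2 syllables


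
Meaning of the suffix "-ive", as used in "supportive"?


Suffix: -ive
Example: supportive (support + -ive)
Meaning = tending to


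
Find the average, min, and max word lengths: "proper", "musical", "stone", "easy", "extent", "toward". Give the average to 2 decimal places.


Lengths: "proper"=6, "musical"=7, "stone"=5, "easy"=4, "extent"=6, "toward"=6
Sum = 34, Count = 6
Average = 34/6 = 5.67
= avg=5.67, min=4, max=7


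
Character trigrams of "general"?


Word: "general" (length 7)
Number of trigrams = 7 - 3 + 1 = 5
  Position 0: "gen"
  Position 1: "ene"
  Position 2: "ner"
  Position 3: "era"
  Position 4: "ral"
Trigrams = "gen", "ene", "ner", "era", "ral"


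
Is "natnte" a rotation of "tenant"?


Word: "tenant", Candidate: "natnte"
Method: check if candidate is substring of word+word
"tenanttenant" contains "natnte"? No
Is rotation = No


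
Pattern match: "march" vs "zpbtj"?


Pattern of "march": [0, 1, 2, 3, 4]
Pattern of "zpbtj": [0, 1, 2, 3, 4]
Patterns match
Same pattern = Yes


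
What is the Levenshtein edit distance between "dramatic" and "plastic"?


Word 1: "dramatic" (length 8)
Word 2: "plastic" (length 7)
One optimal edit sequence (insert/delete/substitute each cost 1):
  1. substitute 'd' -> 'p'  (+1)
  2. substitute 'r' -> 'l'  (+1)
  3. keep 'a'
  4. delete 'm'  (+1)
  5. substitute 'a' -> 's'  (+1)
  6. keep 't'
  7. keep 'i'
  8. keep 'c'
Total edit operations: 4
Edit distance = 4


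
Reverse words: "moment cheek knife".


Original: "moment cheek knife"
Words (1..n): moment | cheek | knife
Reversed (n..1): knife | cheek | moment
Result = "knife cheek moment"


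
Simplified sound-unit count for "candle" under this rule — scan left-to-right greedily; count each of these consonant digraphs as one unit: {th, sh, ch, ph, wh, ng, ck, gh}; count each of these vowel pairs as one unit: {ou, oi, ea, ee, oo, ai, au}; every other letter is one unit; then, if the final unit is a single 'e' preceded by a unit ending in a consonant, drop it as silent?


Word: "candle" (6 letters)
Left-to-right scan:
  [1] 'c' (letter)
  [2] 'a' (letter)
  [3] 'n' (letter)
  [4] 'd' (letter)
  [5] 'l' (letter)
  [6] 'e' (letter)
Units from scan: 6
Final unit is 'e' after a consonant -> drop as silent (-1)
Sound units = 5 units


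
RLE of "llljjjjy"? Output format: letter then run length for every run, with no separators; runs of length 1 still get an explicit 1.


String: "llljjjjy"
Scanning for consecutive runs:
  'l' x 3
  'j' x 4
  'y' x 1
RLE = "l3j4y1"


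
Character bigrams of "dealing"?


Word: "dealing" (length 7)
Number of bigrams = 7 - 2 + 1 = 6
  Position 0: "de"
  Position 1: "ea"
  Position 2: "al"
  Position 3: "li"
  Position 4: "in"
  Position 5: "ng"
Bigrams = "de", "ea", "al", "li", "in", "ng"


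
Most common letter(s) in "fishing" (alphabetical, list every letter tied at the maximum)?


Word: "fishing"
Letter counts:
  'f': 1
  'g': 1
  'h': 1
  'i': 2
  'n': 1
  's': 1
Maximum count = 2
Most frequent = 'i' (2 times each)


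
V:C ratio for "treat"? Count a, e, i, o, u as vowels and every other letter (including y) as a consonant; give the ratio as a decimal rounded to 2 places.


Word: "treat"
Vowels (a,e,i,o,u): 2
Consonants: 3
Ratio = 2/3
= 0.67


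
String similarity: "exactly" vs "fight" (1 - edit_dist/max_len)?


Word 1: "exactly" (length 7)
Word 2: "fight" (length 5)
One optimal edit sequence:
  1. substitute 'e' -> 'f'  (+1)
  2. substitute 'x' -> 'i'  (+1)
  3. substitute 'a' -> 'g'  (+1)
  4. substitute 'c' -> 'h'  (+1)
  5. keep 't'
  6. delete 'l'  (+1)
  7. delete 'y'  (+1)
Edit distance = 6
Max length = max(7, 5) = 7
Similarity = 1 - 6/7
= 0.1429


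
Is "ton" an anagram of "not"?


Word 1: "not" → sorted: not
Word 2: "ton" → sorted: not
Same letters? not == not
Anagram = Yes


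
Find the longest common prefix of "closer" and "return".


Word 1: "closer"
Word 2: "return"
Comparing from start:
  Pos 0: 'c' != 'r' (stop)
LCP = "" (length 0)


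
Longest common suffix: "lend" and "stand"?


Word 1: "lend"
Word 2: "stand"
Comparing from end:
  Pos -1: 'd' == 'd'
  Pos -2: 'n' == 'n'
  Pos -3: 'e' != 'a' (stop)
LCS = "nd" (length 2)


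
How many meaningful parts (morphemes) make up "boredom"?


Word: "boredom"
Morphemes: bore / -dom
Each morpheme carries meaning
= 2 morphemes


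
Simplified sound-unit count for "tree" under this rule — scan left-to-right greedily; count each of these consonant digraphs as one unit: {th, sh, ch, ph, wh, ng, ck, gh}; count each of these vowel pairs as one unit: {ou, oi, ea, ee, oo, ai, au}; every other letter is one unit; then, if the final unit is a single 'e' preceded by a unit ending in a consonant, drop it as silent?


Word: "tree" (4 letters)
Left-to-right scan:
  [1] 't' (letter)
  [2] 'r' (letter)
  [3] 'ee' (vowel-pair)
Units from scan: 3
Sound units = 3 units


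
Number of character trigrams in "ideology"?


Word: "ideology" (length 8)
Number of 3-grams = length - 3 + 1 = 8 - 3 + 1
= 6


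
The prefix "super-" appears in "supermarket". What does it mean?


Prefix: super-
As in: supermarket -> super- + market
Meaning = above / beyond


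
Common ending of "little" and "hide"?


Word 1: "little"
Word 2: "hide"
Comparing from end:
  Pos -1: 'e' == 'e'
  Pos -2: 'l' != 'd' (stop)
LCS = "e" (length 1)


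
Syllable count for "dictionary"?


Word: "dictionary"
Syllable breakdown: dic | tion | ar | y
Counting: 4 parts
= 4 syllables


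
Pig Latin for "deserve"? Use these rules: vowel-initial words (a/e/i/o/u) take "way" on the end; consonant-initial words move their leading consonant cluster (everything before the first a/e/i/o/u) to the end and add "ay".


Word: "deserve"
Starts with consonant(s) → move to end, add 'ay'
Consonant cluster: "d"
Pig Latin = "eserveday"


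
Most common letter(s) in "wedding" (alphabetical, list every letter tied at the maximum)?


Word: "wedding"
Letter counts:
  'd': 2
  'e': 1
  'g': 1
  'i': 1
  'n': 1
  'w': 1
Maximum count = 2
Most frequent = 'd' (2 times each)


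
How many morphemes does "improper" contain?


Word: "improper"
Morphemes: im- / proper
Each morpheme carries meaning
= 2 morphemes


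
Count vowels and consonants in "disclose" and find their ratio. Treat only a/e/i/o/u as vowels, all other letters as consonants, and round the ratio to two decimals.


Word: "disclose"
Vowels (a,e,i,o,u): 3
Consonants: 5
Ratio = 3/5
= 0.60


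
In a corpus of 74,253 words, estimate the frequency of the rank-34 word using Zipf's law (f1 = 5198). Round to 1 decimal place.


Zipf's law: f(r) = f(1) / r
f(1) = 5198
f(34) = 5198 / 34
= 152.9 occurrences


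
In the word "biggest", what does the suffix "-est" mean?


Suffix: -est
Example: biggest (big + -est, with a spelling change)
Meaning = most


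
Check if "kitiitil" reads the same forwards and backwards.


Word: "kitiitil"
Reversed: "litiitik"
Forward == Backward? kitiitil != litiitik
Palindrome = No


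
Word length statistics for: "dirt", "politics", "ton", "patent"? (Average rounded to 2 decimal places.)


Lengths: "dirt"=4, "politics"=8, "ton"=3, "patent"=6
Sum = 21, Count = 4
Average = 21/4 = 5.25
= avg=5.25, min=3, max=8


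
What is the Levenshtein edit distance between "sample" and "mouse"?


Word 1: "sample" (length 6)
Word 2: "mouse" (length 5)
One optimal edit sequence (insert/delete/substitute each cost 1):
  1. delete 's'  (+1)
  2. substitute 'a' -> 'm'  (+1)
  3. substitute 'm' -> 'o'  (+1)
  4. substitute 'p' -> 'u'  (+1)
  5. substitute 'l' -> 's'  (+1)
  6. keep 'e'
Total edit operations: 5
Edit distance = 5


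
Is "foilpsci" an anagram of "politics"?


Word 1: "politics" → sorted: ciilopst
Word 2: "foilpsci" → sorted: cfiilops
Same letters? ciilopst != cfiilops
Anagram = No


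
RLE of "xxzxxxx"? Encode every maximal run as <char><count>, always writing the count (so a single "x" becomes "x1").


String: "xxzxxxx"
Scanning for consecutive runs:
  'x' x 2
  'z' x 1
  'x' x 4
RLE = "x2z1x4"


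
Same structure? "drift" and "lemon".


Pattern of "drift": [0, 1, 2, 3, 4]
Pattern of "lemon": [0, 1, 2, 3, 4]
Patterns match
Same pattern = Yes


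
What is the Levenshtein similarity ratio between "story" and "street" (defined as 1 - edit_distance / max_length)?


Word 1: "story" (length 5)
Word 2: "street" (length 6)
One optimal edit sequence:
  1. keep 's'
  2. keep 't'
  3. insert 'r'  (+1)
  4. substitute 'o' -> 'e'  (+1)
  5. substitute 'r' -> 'e'  (+1)
  6. substitute 'y' -> 't'  (+1)
Edit distance = 4
Max length = max(5, 6) = 6
Similarity = 1 - 4/6
= 0.3333


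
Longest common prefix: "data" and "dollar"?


Word 1: "data"
Word 2: "dollar"
Comparing from start:
  Pos 0: 'd' == 'd'
  Pos 1: 'a' != 'o' (stop)
LCP = "d" (length 1)


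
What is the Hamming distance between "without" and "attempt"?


Comparing character by character (same length = 7):
  Pos 0: 'w' vs 'a' !=
  Pos 1: 'i' vs 't' !=
  Pos 2: 't' vs 't' =
  Pos 3: 'h' vs 'e' !=
  Pos 4: 'o' vs 'm' !=
  Pos 5: 'u' vs 'p' !=
  Pos 6: 't' vs 't' =
Hamming distance = 5


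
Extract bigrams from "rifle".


Word: "rifle" (length 5)
Number of bigrams = 5 - 2 + 1 = 4
  Position 0: "ri"
  Position 1: "if"
  Position 2: "fl"
  Position 3: "le"
Bigrams = "ri", "if", "fl", "le"


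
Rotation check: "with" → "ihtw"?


Word: "with", Candidate: "ihtw"
Method: check if candidate is substring of word+word
"withwith" contains "ihtw"? No
Is rotation = No


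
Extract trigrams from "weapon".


Word: "weapon" (length 6)
Number of trigrams = 6 - 3 + 1 = 4
  Position 0: "wea"
  Position 1: "eap"
  Position 2: "apo"
  Position 3: "pon"
Trigrams = "wea", "eap", "apo", "pon"


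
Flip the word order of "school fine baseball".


Original: "school fine baseball"
Words (1..n): school | fine | baseball
Reversed (n..1): baseball | fine | school
Result = "baseball fine school"


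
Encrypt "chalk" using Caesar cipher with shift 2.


Word: "chalk"
Shift: 2
Each letter → (letter + shift) mod 26:
  'c' (2) + 2 = 4 → 'e'
  'h' (7) + 2 = 9 → 'j'
  'a' (0) + 2 = 2 → 'c'
  'l' (11) + 2 = 13 → 'n'
  'k' (10) + 2 = 12 → 'm'
Result = "ejcnm"


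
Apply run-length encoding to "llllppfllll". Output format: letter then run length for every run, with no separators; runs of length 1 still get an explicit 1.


String: "llllppfllll"
Scanning for consecutive runs:
  'l' x 4
  'p' x 2
  'f' x 1
  'l' x 4
RLE = "l4p2f1l4"


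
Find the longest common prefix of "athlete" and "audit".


Word 1: "athlete"
Word 2: "audit"
Comparing from start:
  Pos 0: 'a' == 'a'
  Pos 1: 't' != 'u' (stop)
LCP = "a" (length 1)


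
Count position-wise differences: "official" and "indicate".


Comparing character by character (same length = 8):
  Pos 0: 'o' vs 'i' !=
  Pos 1: 'f' vs 'n' !=
  Pos 2: 'f' vs 'd' !=
  Pos 3: 'i' vs 'i' =
  Pos 4: 'c' vs 'c' =
  Pos 5: 'i' vs 'a' !=
  Pos 6: 'a' vs 't' !=
  Pos 7: 'l' vs 'e' !=
Hamming distance = 6


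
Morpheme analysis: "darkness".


Word: "darkness"
Morphemes: dark / -ness
Each morpheme carries meaning
= 2 morphemes


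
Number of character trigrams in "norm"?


Word: "norm" (length 4)
Number of 3-grams = length - 3 + 1 = 4 - 3 + 1
= 2


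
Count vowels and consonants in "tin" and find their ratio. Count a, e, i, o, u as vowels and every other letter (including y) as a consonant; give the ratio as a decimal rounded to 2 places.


Word: "tin"
Vowels (a,e,i,o,u): 1
Consonants: 2
Ratio = 1/2
= 0.50


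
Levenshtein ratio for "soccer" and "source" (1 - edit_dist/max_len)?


Word 1: "soccer" (length 6)
Word 2: "source" (length 6)
One optimal edit sequence:
  1. keep 's'
  2. keep 'o'
  3. insert 'u'  (+1)
  4. substitute 'c' -> 'r'  (+1)
  5. keep 'c'
  6. keep 'e'
  7. delete 'r'  (+1)
Edit distance = 3
Max length = max(6, 6) = 6
Similarity = 1 - 3/6
= 0.5000


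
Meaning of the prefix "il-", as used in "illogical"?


Prefix: il-
As in: illogical -> il- + logical
Meaning = not


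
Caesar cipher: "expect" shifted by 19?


Word: "expect"
Shift: 19
Each letter → (letter + shift) mod 26:
  'e' (4) + 19 = 23 → 'x'
  'x' (23) + 19 = 16 → 'q'
  'p' (15) + 19 = 8 → 'i'
  'e' (4) + 19 = 23 → 'x'
  'c' (2) + 19 = 21 → 'v'
  't' (19) + 19 = 12 → 'm'
Result = "xqixvm"


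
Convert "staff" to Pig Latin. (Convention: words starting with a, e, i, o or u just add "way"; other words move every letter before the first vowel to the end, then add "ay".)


Word: "staff"
Starts with consonant(s) → move to end, add 'ay'
Consonant cluster: "st"
Pig Latin = "affstay"


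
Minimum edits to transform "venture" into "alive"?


Word 1: "venture" (length 7)
Word 2: "alive" (length 5)
One optimal edit sequence (insert/delete/substitute each cost 1):
  1. delete 'v'  (+1)
  2. delete 'e'  (+1)
  3. substitute 'n' -> 'a'  (+1)
  4. substitute 't' -> 'l'  (+1)
  5. substitute 'u' -> 'i'  (+1)
  6. substitute 'r' -> 'v'  (+1)
  7. keep 'e'
Total edit operations: 6
Edit distance = 6


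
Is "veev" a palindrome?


Word: "veev"
Reversed: "veev"
Forward == Backward? veev == veev
Palindrome = Yes


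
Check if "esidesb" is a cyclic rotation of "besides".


Word: "besides", Candidate: "esidesb"
Method: check if candidate is substring of word+word
"besidesbesides" contains "esidesb"? Yes
Is rotation = Yes


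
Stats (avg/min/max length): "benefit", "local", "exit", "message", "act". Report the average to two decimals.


Lengths: "benefit"=7, "local"=5, "exit"=4, "message"=7, "act"=3
Sum = 26, Count = 5
Average = 26/5 = 5.20
= avg=5.20, min=3, max=7


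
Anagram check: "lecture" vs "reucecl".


Word 1: "lecture" → sorted: ceelrtu
Word 2: "reucecl" → sorted: cceelru
Same letters? ceelrtu != cceelru
Anagram = No


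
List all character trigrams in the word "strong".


Word: "strong" (length 6)
Number of trigrams = 6 - 3 + 1 = 4
  Position 0: "str"
  Position 1: "tro"
  Position 2: "ron"
  Position 3: "ong"
Trigrams = "str", "tro", "ron", "ong"


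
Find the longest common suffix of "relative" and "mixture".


Word 1: "relative"
Word 2: "mixture"
Comparing from end:
  Pos -1: 'e' == 'e'
  Pos -2: 'v' != 'r' (stop)
LCS = "e" (length 1)


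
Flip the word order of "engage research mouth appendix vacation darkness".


Original: "engage research mouth appendix vacation darkness"
Words (1..n): engage | research | mouth | appendix | vacation | darkness
Reversed (n..1): darkness | vacation | appendix | mouth | research | engage
Result = "darkness vacation appendix mouth research engage"


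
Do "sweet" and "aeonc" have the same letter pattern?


Pattern of "sweet": [0, 1, 2, 2, 3]
Pattern of "aeonc": [0, 1, 2, 3, 4]
Patterns do not match
Same pattern = No


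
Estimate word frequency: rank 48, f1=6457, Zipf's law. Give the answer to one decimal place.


Zipf's law: f(r) = f(1) / r
f(1) = 6457
f(48) = 6457 / 48
= 134.5 occurrences


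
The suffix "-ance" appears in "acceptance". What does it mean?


Suffix: -ance
Example: acceptance (accept + -ance)
Meaning = state of


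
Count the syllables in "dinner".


Word: "dinner"
Syllable breakdown: din-ner
Counting: 2 parts
= 2 syllables


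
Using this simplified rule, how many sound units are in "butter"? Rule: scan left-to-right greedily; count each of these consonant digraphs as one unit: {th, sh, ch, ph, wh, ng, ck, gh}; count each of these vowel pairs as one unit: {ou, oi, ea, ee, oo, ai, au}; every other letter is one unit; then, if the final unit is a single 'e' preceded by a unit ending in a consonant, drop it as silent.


Word: "butter" (6 letters)
Left-to-right scan:
  1. 'b' (letter)
  2. 'u' (letter)
  3. 't' (letter)
  4. 't' (letter)
  5. 'e' (letter)
  6. 'r' (letter)
Units from scan: 6
Sound units = 6 units


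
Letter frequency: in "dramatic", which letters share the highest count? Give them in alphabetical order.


Word: "dramatic"
Letter counts:
  'a': 2
  'c': 1
  'd': 1
  'i': 1
  'm': 1
  'r': 1
  't': 1
Maximum count = 2
Most frequent = 'a' (2 times each)


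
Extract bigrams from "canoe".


Word: "canoe" (length 5)
Number of bigrams = 5 - 2 + 1 = 4
  Position 0: "ca"
  Position 1: "an"
  Position 2: "no"
  Position 3: "oe"
Bigrams = "ca", "an", "no", "oe"


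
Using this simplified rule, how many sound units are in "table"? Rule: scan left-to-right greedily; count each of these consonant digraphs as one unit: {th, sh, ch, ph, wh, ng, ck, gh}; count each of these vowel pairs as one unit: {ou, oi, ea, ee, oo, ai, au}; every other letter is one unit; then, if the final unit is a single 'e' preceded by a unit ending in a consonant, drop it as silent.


Word: "table" (5 letters)
Left-to-right scan:
  [1] 't' (letter)
  [2] 'a' (letter)
  [3] 'b' (letter)
  [4] 'l' (letter)
  [5] 'e' (letter)
Units from scan: 5
Final unit is 'e' after a consonant -> drop as silent (-1)
Sound units = 4 units


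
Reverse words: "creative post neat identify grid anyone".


Original: "creative post neat identify grid anyone"
Words (1..n): creative | post | neat | identify | grid | anyone
Reversed (n..1): anyone | grid | identify | neat | post | creative
Result = "anyone grid identify neat post creative"


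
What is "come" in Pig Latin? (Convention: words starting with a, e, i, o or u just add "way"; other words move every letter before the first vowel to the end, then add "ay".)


Word: "come"
Starts with consonant(s) → move to end, add 'ay'
Consonant cluster: "c"
Pig Latin = "omecay"


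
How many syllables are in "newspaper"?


Word: "newspaper"
Syllable breakdown: news · pa · per
Counting: 3 parts
= 3 syllables


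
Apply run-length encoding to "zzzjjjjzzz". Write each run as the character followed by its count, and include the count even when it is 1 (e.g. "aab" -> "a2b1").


String: "zzzjjjjzzz"
Scanning for consecutive runs:
  'z' x 3
  'j' x 4
  'z' x 3
RLE = "z3j4z3"


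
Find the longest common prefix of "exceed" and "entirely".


Word 1: "exceed"
Word 2: "entirely"
Comparing from start:
  Pos 0: 'e' == 'e'
  Pos 1: 'x' != 'n' (stop)
LCP = "e" (length 1)


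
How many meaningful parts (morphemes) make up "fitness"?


Word: "fitness"
Morphemes: fit / -ness
Each morpheme carries meaning
= 2 morphemes


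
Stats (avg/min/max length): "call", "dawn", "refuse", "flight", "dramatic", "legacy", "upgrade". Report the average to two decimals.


Lengths: "call"=4, "dawn"=4, "refuse"=6, "flight"=6, "dramatic"=8, "legacy"=6, "upgrade"=7
Sum = 41, Count = 7
Average = 41/7 = 5.86
= avg=5.86, min=4, max=8


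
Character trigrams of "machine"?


Word: "machine" (length 7)
Number of trigrams = 7 - 3 + 1 = 5
  Position 0: "mac"
  Position 1: "ach"
  Position 2: "chi"
  Position 3: "hin"
  Position 4: "ine"
Trigrams = "mac", "ach", "chi", "hin", "ine"


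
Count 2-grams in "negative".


Word: "negative" (length 8)
Number of 2-grams = length - 2 + 1 = 8 - 2 + 1
= 7


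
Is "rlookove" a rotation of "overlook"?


Word: "overlook", Candidate: "rlookove"
Method: check if candidate is substring of word+word
"overlookoverlook" contains "rlookove"? Yes
Is rotation = Yes


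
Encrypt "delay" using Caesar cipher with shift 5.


Word: "delay"
Shift: 5
Each letter → (letter + shift) mod 26:
  'd' (3) + 5 = 8 → 'i'
  'e' (4) + 5 = 9 → 'j'
  'l' (11) + 5 = 16 → 'q'
  'a' (0) + 5 = 5 → 'f'
  'y' (24) + 5 = 3 → 'd'
Result = "ijqfd"


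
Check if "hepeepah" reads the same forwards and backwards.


Word: "hepeepah"
Reversed: "hapeepeh"
Forward == Backward? hepeepah != hapeepeh
Palindrome = No


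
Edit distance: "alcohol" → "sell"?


Word 1: "alcohol" (length 7)
Word 2: "sell" (length 4)
One optimal edit sequence (insert/delete/substitute each cost 1):
  1. delete 'a'  (+1)
  2. delete 'l'  (+1)
  3. delete 'c'  (+1)
  4. substitute 'o' -> 's'  (+1)
  5. substitute 'h' -> 'e'  (+1)
  6. substitute 'o' -> 'l'  (+1)
  7. keep 'l'
Total edit operations: 6
Edit distance = 6


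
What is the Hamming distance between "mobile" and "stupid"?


Comparing character by character (same length = 6):
  Pos 0: 'm' vs 's' !=
  Pos 1: 'o' vs 't' !=
  Pos 2: 'b' vs 'u' !=
  Pos 3: 'i' vs 'p' !=
  Pos 4: 'l' vs 'i' !=
  Pos 5: 'e' vs 'd' !=
Hamming distance = 6


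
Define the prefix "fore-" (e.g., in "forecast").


Prefix: fore-
Example: forecast (fore- + cast)
Meaning = before


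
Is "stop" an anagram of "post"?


Word 1: "post" → sorted: opst
Word 2: "stop" → sorted: opst
Same letters? opst == opst
Anagram = Yes


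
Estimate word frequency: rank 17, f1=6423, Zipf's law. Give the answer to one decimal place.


Zipf's law: f(r) = f(1) / r
f(1) = 6423
f(17) = 6423 / 17
= 377.8 occurrences


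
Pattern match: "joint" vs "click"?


Pattern of "joint": [0, 1, 2, 3, 4]
Pattern of "click": [0, 1, 2, 0, 3]
Patterns do not match
Same pattern = No


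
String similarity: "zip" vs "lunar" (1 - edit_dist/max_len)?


Word 1: "zip" (length 3)
Word 2: "lunar" (length 5)
One optimal edit sequence:
  1. insert 'l'  (+1)
  2. insert 'u'  (+1)
  3. substitute 'z' -> 'n'  (+1)
  4. substitute 'i' -> 'a'  (+1)
  5. substitute 'p' -> 'r'  (+1)
Edit distance = 5
Max length = max(3, 5) = 5
Similarity = 1 - 5/5
= 0.0000


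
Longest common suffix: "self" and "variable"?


Word 1: "self"
Word 2: "variable"
Comparing from end:
  Pos -1: 'f' != 'e' (stop)
LCS = "" (length 0)


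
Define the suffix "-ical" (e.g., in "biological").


Suffix: -ical
Example: biological (biology + -ical, with a spelling change)
Meaning = relating to


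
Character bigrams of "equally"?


Word: "equally" (length 7)
Number of bigrams = 7 - 2 + 1 = 6
  Position 0: "eq"
  Position 1: "qu"
  Position 2: "ua"
  Position 3: "al"
  Position 4: "ll"
  Position 5: "ly"
Bigrams = "eq", "qu", "ua", "al", "ll", "ly"


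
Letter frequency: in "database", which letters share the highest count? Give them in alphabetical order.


Word: "database"
Letter counts:
  'a': 3
  'b': 1
  'd': 1
  'e': 1
  's': 1
  't': 1
Maximum count = 3
Most frequent = 'a' (3 times each)


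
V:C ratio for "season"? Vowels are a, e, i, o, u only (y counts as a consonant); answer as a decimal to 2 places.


Word: "season"
Vowels (a,e,i,o,u): 3
Consonants: 3
Ratio = 3/3
= 1.00


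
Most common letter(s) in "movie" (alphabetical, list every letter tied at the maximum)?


Word: "movie"
Letter counts:
  'e': 1
  'i': 1
  'm': 1
  'o': 1
  'v': 1
Maximum count = 1
Most frequent = 'e', 'i', 'm', 'o', 'v' (1 time each)


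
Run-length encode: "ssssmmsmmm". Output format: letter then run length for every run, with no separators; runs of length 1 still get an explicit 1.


String: "ssssmmsmmm"
Scanning for consecutive runs:
  's' x 4
  'm' x 2
  's' x 1
  'm' x 3
RLE = "s4m2s1m3"


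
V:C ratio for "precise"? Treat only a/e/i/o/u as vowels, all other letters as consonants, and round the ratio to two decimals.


Word: "precise"
Vowels (a,e,i,o,u): 3
Consonants: 4
Ratio = 3/4
= 0.75


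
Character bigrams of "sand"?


Word: "sand" (length 4)
Number of bigrams = 4 - 2 + 1 = 3
  Position 0: "sa"
  Position 1: "an"
  Position 2: "nd"
Bigrams = "sa", "an", "nd"


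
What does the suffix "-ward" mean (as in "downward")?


Suffix: -ward
Example: downward = down + -ward
Meaning = in the direction of


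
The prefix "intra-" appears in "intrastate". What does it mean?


Prefix: intra-
Example: intrastate (intra- + state)
Meaning = within


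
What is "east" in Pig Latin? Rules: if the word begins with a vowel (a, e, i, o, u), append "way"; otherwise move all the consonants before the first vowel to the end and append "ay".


Word: "east"
Starts with vowel → add 'way'
Pig Latin = "eastway"


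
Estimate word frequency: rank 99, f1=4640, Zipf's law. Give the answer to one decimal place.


Zipf's law: f(r) = f(1) / r
f(1) = 4640
f(99) = 4640 / 99
= 46.9 occurrences


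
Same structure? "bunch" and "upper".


Pattern of "bunch": [0, 1, 2, 3, 4]
Pattern of "upper": [0, 1, 1, 2, 3]
Patterns do not match
Same pattern = No


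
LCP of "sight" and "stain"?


Word 1: "sight"
Word 2: "stain"
Comparing from start:
  Pos 0: 's' == 's'
  Pos 1: 'i' != 't' (stop)
LCP = "s" (length 1)


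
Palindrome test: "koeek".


Word: "koeek"
Reversed: "keeok"
Forward == Backward? koeek != keeok
Palindrome = No


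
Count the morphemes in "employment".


Word: "employment"
Morphemes: employ / -ment
Each morpheme carries meaning
= 2 morphemes


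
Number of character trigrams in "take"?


Word: "take" (length 4)
Number of 3-grams = length - 3 + 1 = 4 - 3 + 1
= 2


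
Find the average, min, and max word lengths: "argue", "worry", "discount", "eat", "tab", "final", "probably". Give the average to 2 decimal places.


Lengths: "argue"=5, "worry"=5, "discount"=8, "eat"=3, "tab"=3, "final"=5, "probably"=8
Sum = 37, Count = 7
Average = 37/7 = 5.29
= avg=5.29, min=3, max=8


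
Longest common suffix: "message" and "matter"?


Word 1: "message"
Word 2: "matter"
Comparing from end:
  Pos -1: 'e' != 'r' (stop)
LCS = "" (length 0)


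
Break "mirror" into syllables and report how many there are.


Word: "mirror"
Syllable breakdown: mir / ror
Counting: 2 parts
= 2 syllables


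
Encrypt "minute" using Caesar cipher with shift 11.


Word: "minute"
Shift: 11
Each letter → (letter + shift) mod 26:
  'm' (12) + 11 = 23 → 'x'
  'i' (8) + 11 = 19 → 't'
  'n' (13) + 11 = 24 → 'y'
  'u' (20) + 11 = 5 → 'f'
  't' (19) + 11 = 4 → 'e'
  'e' (4) + 11 = 15 → 'p'
Result = "xtyfep"


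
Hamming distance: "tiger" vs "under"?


Comparing character by character (same length = 5):
  Pos 0: 't' vs 'u' !=
  Pos 1: 'i' vs 'n' !=
  Pos 2: 'g' vs 'd' !=
  Pos 3: 'e' vs 'e' =
  Pos 4: 'r' vs 'r' =
Hamming distance = 3


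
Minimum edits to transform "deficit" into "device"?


Word 1: "deficit" (length 7)
Word 2: "device" (length 6)
One optimal edit sequence (insert/delete/substitute each cost 1):
  1. keep 'd'
  2. keep 'e'
  3. substitute 'f' -> 'v'  (+1)
  4. keep 'i'
  5. keep 'c'
  6. delete 'i'  (+1)
  7. substitute 't' -> 'e'  (+1)
Total edit operations: 3
Edit distance = 3


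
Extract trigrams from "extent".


Word: "extent" (length 6)
Number of trigrams = 6 - 3 + 1 = 4
  Position 0: "ext"
  Position 1: "xte"
  Position 2: "ten"
  Position 3: "ent"
Trigrams = "ext", "xte", "ten", "ent"


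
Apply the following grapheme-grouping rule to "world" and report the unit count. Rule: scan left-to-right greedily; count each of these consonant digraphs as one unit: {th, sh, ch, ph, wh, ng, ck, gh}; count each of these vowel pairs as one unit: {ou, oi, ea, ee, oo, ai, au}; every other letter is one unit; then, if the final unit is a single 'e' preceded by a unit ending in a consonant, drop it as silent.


Word: "world" (5 letters)
Left-to-right scan:
  (1) 'w' (letter)
  (2) 'o' (letter)
  (3) 'r' (letter)
  (4) 'l' (letter)
  (5) 'd' (letter)
Units from scan: 5
Sound units = 5 units


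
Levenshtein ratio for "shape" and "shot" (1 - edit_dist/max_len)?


Word 1: "shape" (length 5)
Word 2: "shot" (length 4)
One optimal edit sequence:
  1. keep 's'
  2. keep 'h'
  3. delete 'a'  (+1)
  4. substitute 'p' -> 'o'  (+1)
  5. substitute 'e' -> 't'  (+1)
Edit distance = 3
Max length = max(5, 4) = 5
Similarity = 1 - 3/5
= 0.4000


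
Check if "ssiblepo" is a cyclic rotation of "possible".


Word: "possible", Candidate: "ssiblepo"
Method: check if candidate is substring of word+word
"possiblepossible" contains "ssiblepo"? Yes
Is rotation = Yes


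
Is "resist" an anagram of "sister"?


Word 1: "sister" → sorted: eirsst
Word 2: "resist" → sorted: eirsst
Same letters? eirsst == eirsst
Anagram = Yes


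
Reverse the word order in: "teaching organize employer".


Original: "teaching organize employer"
Words (1..n): teaching | organize | employer
Reversed (n..1): employer | organize | teaching
Result = "employer organize teaching"


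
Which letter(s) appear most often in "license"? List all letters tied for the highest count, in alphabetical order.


Word: "license"
Letter counts:
  'c': 1
  'e': 2
  'i': 1
  'l': 1
  'n': 1
  's': 1
Maximum count = 2
Most frequent = 'e' (2 times each)


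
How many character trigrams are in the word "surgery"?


Word: "surgery" (length 7)
Number of 3-grams = length - 3 + 1 = 7 - 3 + 1
= 5


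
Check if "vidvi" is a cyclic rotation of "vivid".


Word: "vivid", Candidate: "vidvi"
Method: check if candidate is substring of word+word
"vividvivid" contains "vidvi"? Yes
Is rotation = Yes


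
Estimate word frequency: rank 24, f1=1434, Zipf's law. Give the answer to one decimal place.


Zipf's law: f(r) = f(1) / r
f(1) = 1434
f(24) = 1434 / 24
= 59.8 occurrences


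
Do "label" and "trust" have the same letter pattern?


Pattern of "label": [0, 1, 2, 3, 0]
Pattern of "trust": [0, 1, 2, 3, 0]
Patterns match
Same pattern = Yes


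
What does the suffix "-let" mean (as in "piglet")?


Suffix: -let
As in: piglet -> pig + -let
Meaning = small


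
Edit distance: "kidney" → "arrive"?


Word 1: "kidney" (length 6)
Word 2: "arrive" (length 6)
One optimal edit sequence (insert/delete/substitute each cost 1):
  1. substitute 'k' -> 'a'  (+1)
  2. substitute 'i' -> 'r'  (+1)
  3. substitute 'd' -> 'r'  (+1)
  4. substitute 'n' -> 'i'  (+1)
  5. substitute 'e' -> 'v'  (+1)
  6. substitute 'y' -> 'e'  (+1)
Total edit operations: 6
Edit distance = 6


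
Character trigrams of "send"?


Word: "send" (length 4)
Number of trigrams = 4 - 3 + 1 = 2
  Position 0: "sen"
  Position 1: "end"
Trigrams = "sen", "end"


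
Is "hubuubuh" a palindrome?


Word: "hubuubuh"
Reversed: "hubuubuh"
Forward == Backward? hubuubuh == hubuubuh
Palindrome = Yes


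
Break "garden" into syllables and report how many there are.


Word: "garden"
Syllable breakdown: gar | den
Counting: 2 parts
= 2 syllables


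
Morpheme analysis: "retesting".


Word: "retesting"
Morphemes: re- + test + -ing
Each morpheme carries meaning
= 3 morphemes


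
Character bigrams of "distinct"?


Word: "distinct" (length 8)
Number of bigrams = 8 - 2 + 1 = 7
  Position 0: "di"
  Position 1: "is"
  Position 2: "st"
  Position 3: "ti"
  Position 4: "in"
  Position 5: "nc"
  Position 6: "ct"
Bigrams = "di", "is", "st", "ti", "in", "nc", "ct"


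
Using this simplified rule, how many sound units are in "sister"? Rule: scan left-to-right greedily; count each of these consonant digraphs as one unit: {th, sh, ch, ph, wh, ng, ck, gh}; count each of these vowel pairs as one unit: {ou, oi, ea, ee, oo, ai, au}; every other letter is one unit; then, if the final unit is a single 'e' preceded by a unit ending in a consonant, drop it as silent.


Word: "sister" (6 letters)
Left-to-right scan:
  (1) 's' (letter)
  (2) 'i' (letter)
  (3) 's' (letter)
  (4) 't' (letter)
  (5) 'e' (letter)
  (6) 'r' (letter)
Units from scan: 6
Sound units = 6 units


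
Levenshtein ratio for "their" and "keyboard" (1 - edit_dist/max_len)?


Word 1: "their" (length 5)
Word 2: "keyboard" (length 8)
One optimal edit sequence:
  1. insert 'k'  (+1)
  2. insert 'e'  (+1)
  3. substitute 't' -> 'y'  (+1)
  4. substitute 'h' -> 'b'  (+1)
  5. substitute 'e' -> 'o'  (+1)
  6. substitute 'i' -> 'a'  (+1)
  7. keep 'r'
  8. insert 'd'  (+1)
Edit distance = 7
Max length = max(5, 8) = 8
Similarity = 1 - 7/8
= 0.1250


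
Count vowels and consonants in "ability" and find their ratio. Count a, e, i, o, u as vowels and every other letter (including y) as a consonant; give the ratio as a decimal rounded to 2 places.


Word: "ability"
Vowels (a,e,i,o,u): 3
Consonants: 4
Ratio = 3/4
= 0.75


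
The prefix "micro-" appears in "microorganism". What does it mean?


Prefix: micro-
As in: microorganism -> micro- + organism
Meaning = small


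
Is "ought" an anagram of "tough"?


Word 1: "tough" → sorted: ghotu
Word 2: "ought" → sorted: ghotu
Same letters? ghotu == ghotu
Anagram = Yes


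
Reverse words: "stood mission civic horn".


Original: "stood mission civic horn"
Words (1..n): stood | mission | civic | horn
Reversed (n..1): horn | civic | mission | stood
Result = "horn civic mission stood"


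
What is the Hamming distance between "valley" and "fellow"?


Comparing character by character (same length = 6):
  Pos 0: 'v' vs 'f' !=
  Pos 1: 'a' vs 'e' !=
  Pos 2: 'l' vs 'l' =
  Pos 3: 'l' vs 'l' =
  Pos 4: 'e' vs 'o' !=
  Pos 5: 'y' vs 'w' !=
Hamming distance = 4


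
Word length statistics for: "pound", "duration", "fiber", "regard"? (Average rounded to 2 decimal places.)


Lengths: "pound"=5, "duration"=8, "fiber"=5, "regard"=6
Sum = 24, Count = 4
Average = 24/4 = 6.00
= avg=6.00, min=5, max=8


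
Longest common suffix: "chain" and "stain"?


Word 1: "chain"
Word 2: "stain"
Comparing from end:
  Pos -1: 'n' == 'n'
  Pos -2: 'i' == 'i'
  Pos -3: 'a' == 'a'
  Pos -4: 'h' != 't' (stop)
LCS = "ain" (length 3)


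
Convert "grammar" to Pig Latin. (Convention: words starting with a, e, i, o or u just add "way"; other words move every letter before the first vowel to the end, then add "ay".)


Word: "grammar"
Starts with consonant(s) → move to end, add 'ay'
Consonant cluster: "gr"
Pig Latin = "ammargray"


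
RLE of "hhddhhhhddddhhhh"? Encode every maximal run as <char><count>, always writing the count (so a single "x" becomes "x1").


String: "hhddhhhhddddhhhh"
Scanning for consecutive runs:
  'h' x 2
  'd' x 2
  'h' x 4
  'd' x 4
  'h' x 4
RLE = "h2d2h4d4h4"


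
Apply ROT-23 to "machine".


Word: "machine"
Shift: 23
Each letter → (letter + shift) mod 26:
  'm' (12) + 23 = 9 → 'j'
  'a' (0) + 23 = 23 → 'x'
  'c' (2) + 23 = 25 → 'z'
  'h' (7) + 23 = 4 → 'e'
  'i' (8) + 23 = 5 → 'f'
  'n' (13) + 23 = 10 → 'k'
  'e' (4) + 23 = 1 → 'b'
Result = "jxzefkb"


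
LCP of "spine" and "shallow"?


Word 1: "spine"
Word 2: "shallow"
Comparing from start:
  Pos 0: 's' == 's'
  Pos 1: 'p' != 'h' (stop)
LCP = "s" (length 1)


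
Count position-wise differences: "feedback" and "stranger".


Comparing character by character (same length = 8):
  Pos 0: 'f' vs 's' !=
  Pos 1: 'e' vs 't' !=
  Pos 2: 'e' vs 'r' !=
  Pos 3: 'd' vs 'a' !=
  Pos 4: 'b' vs 'n' !=
  Pos 5: 'a' vs 'g' !=
  Pos 6: 'c' vs 'e' !=
  Pos 7: 'k' vs 'r' !=
Hamming distance = 8


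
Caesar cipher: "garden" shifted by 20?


Word: "garden"
Shift: 20
Each letter → (letter + shift) mod 26:
  'g' (6) + 20 = 0 → 'a'
  'a' (0) + 20 = 20 → 'u'
  'r' (17) + 20 = 11 → 'l'
  'd' (3) + 20 = 23 → 'x'
  'e' (4) + 20 = 24 → 'y'
  'n' (13) + 20 = 7 → 'h'
Result = "aulxyh"


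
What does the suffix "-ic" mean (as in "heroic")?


Suffix: -ic
Example: heroic = hero + -ic
Meaning = relating to


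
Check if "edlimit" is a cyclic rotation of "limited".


Word: "limited", Candidate: "edlimit"
Method: check if candidate is substring of word+word
"limitedlimited" contains "edlimit"? Yes
Is rotation = Yes


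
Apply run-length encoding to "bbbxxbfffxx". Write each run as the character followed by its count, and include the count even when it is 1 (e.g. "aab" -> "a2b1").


String: "bbbxxbfffxx"
Scanning for consecutive runs:
  'b' x 3
  'x' x 2
  'b' x 1
  'f' x 3
  'x' x 2
RLE = "b3x2b1f3x2"


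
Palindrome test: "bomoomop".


Word: "bomoomop"
Reversed: "pomoomob"
Forward == Backward? bomoomop != pomoomob
Palindrome = No


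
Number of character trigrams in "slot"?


Word: "slot" (length 4)
Number of 3-grams = length - 3 + 1 = 4 - 3 + 1
= 2


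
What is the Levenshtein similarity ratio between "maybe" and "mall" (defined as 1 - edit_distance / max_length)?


Word 1: "maybe" (length 5)
Word 2: "mall" (length 4)
One optimal edit sequence:
  1. keep 'm'
  2. keep 'a'
  3. delete 'y'  (+1)
  4. substitute 'b' -> 'l'  (+1)
  5. substitute 'e' -> 'l'  (+1)
Edit distance = 3
Max length = max(5, 4) = 5
Similarity = 1 - 3/5
= 0.4000


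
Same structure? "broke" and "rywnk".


Pattern of "broke": [0, 1, 2, 3, 4]
Pattern of "rywnk": [0, 1, 2, 3, 4]
Patterns match
Same pattern = Yes


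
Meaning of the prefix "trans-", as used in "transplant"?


Prefix: trans-
Example: transplant = trans- + plant
Meaning = across


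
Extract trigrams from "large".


Word: "large" (length 5)
Number of trigrams = 5 - 3 + 1 = 3
  Position 0: "lar"
  Position 1: "arg"
  Position 2: "rge"
Trigrams = "lar", "arg", "rge"


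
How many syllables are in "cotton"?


Word: "cotton"
Syllable breakdown: cot | ton
Counting: 2 parts
= 2 syllables


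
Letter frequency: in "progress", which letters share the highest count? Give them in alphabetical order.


Word: "progress"
Letter counts:
  'e': 1
  'g': 1
  'o': 1
  'p': 1
  'r': 2
  's': 2
Maximum count = 2
Most frequent = 'r', 's' (2 times each)


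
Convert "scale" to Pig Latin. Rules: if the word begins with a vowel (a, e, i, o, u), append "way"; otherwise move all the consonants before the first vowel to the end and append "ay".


Word: "scale"
Starts with consonant(s) → move to end, add 'ay'
Consonant cluster: "sc"
Pig Latin = "alescay"


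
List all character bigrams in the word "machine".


Word: "machine" (length 7)
Number of bigrams = 7 - 2 + 1 = 6
  Position 0: "ma"
  Position 1: "ac"
  Position 2: "ch"
  Position 3: "hi"
  Position 4: "in"
  Position 5: "ne"
Bigrams = "ma", "ac", "ch", "hi", "in", "ne"


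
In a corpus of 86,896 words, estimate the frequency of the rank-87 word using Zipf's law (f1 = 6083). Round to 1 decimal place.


Zipf's law: f(r) = f(1) / r
f(1) = 6083
f(87) = 6083 / 87
= 69.9 occurrences


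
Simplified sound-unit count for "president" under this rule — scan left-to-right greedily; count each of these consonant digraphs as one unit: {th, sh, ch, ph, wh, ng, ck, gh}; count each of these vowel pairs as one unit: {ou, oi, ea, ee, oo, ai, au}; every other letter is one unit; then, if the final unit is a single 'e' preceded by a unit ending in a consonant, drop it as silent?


Word: "president" (9 letters)
Left-to-right scan:
  [1] 'p' (letter)
  [2] 'r' (letter)
  [3] 'e' (letter)
  [4] 's' (letter)
  [5] 'i' (letter)
  [6] 'd' (letter)
  [7] 'e' (letter)
  [8] 'n' (letter)
  [9] 't' (letter)
Units from scan: 9
Sound units = 9 units
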